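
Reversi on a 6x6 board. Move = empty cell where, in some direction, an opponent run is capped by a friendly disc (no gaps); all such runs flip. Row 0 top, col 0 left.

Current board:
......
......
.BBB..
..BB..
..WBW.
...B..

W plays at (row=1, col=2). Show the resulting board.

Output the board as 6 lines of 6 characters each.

Place W at (1,2); scan 8 dirs for brackets.
Dir NW: first cell '.' (not opp) -> no flip
Dir N: first cell '.' (not opp) -> no flip
Dir NE: first cell '.' (not opp) -> no flip
Dir W: first cell '.' (not opp) -> no flip
Dir E: first cell '.' (not opp) -> no flip
Dir SW: opp run (2,1), next='.' -> no flip
Dir S: opp run (2,2) (3,2) capped by W -> flip
Dir SE: opp run (2,3), next='.' -> no flip
All flips: (2,2) (3,2)

Answer: ......
..W...
.BWB..
..WB..
..WBW.
...B..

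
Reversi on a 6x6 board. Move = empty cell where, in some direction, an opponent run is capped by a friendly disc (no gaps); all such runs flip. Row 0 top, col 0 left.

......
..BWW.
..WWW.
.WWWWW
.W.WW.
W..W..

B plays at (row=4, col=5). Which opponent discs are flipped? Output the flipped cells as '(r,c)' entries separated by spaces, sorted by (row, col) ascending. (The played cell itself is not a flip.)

Dir NW: opp run (3,4) (2,3) capped by B -> flip
Dir N: opp run (3,5), next='.' -> no flip
Dir NE: edge -> no flip
Dir W: opp run (4,4) (4,3), next='.' -> no flip
Dir E: edge -> no flip
Dir SW: first cell '.' (not opp) -> no flip
Dir S: first cell '.' (not opp) -> no flip
Dir SE: edge -> no flip

Answer: (2,3) (3,4)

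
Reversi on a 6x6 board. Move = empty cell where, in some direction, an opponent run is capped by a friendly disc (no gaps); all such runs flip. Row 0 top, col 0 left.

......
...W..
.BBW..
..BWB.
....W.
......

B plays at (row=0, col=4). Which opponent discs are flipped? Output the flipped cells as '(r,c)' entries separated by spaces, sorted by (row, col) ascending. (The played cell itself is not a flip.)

Answer: (1,3)

Derivation:
Dir NW: edge -> no flip
Dir N: edge -> no flip
Dir NE: edge -> no flip
Dir W: first cell '.' (not opp) -> no flip
Dir E: first cell '.' (not opp) -> no flip
Dir SW: opp run (1,3) capped by B -> flip
Dir S: first cell '.' (not opp) -> no flip
Dir SE: first cell '.' (not opp) -> no flip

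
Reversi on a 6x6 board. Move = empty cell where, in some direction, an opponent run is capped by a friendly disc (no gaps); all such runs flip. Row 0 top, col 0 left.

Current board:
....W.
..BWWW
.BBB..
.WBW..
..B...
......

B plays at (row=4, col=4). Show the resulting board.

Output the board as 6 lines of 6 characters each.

Answer: ....W.
..BWWW
.BBB..
.WBB..
..B.B.
......

Derivation:
Place B at (4,4); scan 8 dirs for brackets.
Dir NW: opp run (3,3) capped by B -> flip
Dir N: first cell '.' (not opp) -> no flip
Dir NE: first cell '.' (not opp) -> no flip
Dir W: first cell '.' (not opp) -> no flip
Dir E: first cell '.' (not opp) -> no flip
Dir SW: first cell '.' (not opp) -> no flip
Dir S: first cell '.' (not opp) -> no flip
Dir SE: first cell '.' (not opp) -> no flip
All flips: (3,3)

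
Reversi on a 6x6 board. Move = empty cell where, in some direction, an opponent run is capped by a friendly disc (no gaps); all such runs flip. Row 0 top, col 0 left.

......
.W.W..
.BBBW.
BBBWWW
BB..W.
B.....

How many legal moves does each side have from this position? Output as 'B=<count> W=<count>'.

-- B to move --
(0,0): flips 1 -> legal
(0,1): flips 1 -> legal
(0,2): no bracket -> illegal
(0,3): flips 1 -> legal
(0,4): flips 1 -> legal
(1,0): no bracket -> illegal
(1,2): no bracket -> illegal
(1,4): no bracket -> illegal
(1,5): no bracket -> illegal
(2,0): no bracket -> illegal
(2,5): flips 1 -> legal
(4,2): no bracket -> illegal
(4,3): flips 1 -> legal
(4,5): flips 1 -> legal
(5,3): no bracket -> illegal
(5,4): no bracket -> illegal
(5,5): flips 2 -> legal
B mobility = 8
-- W to move --
(1,0): no bracket -> illegal
(1,2): flips 1 -> legal
(1,4): no bracket -> illegal
(2,0): flips 3 -> legal
(4,2): no bracket -> illegal
(4,3): no bracket -> illegal
(5,1): flips 3 -> legal
(5,2): no bracket -> illegal
W mobility = 3

Answer: B=8 W=3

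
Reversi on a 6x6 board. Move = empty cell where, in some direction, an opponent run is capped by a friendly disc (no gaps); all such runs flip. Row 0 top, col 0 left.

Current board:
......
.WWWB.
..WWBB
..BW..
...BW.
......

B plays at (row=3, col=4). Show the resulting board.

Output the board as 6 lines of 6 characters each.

Answer: ......
.WWWB.
..WWBB
..BBB.
...BW.
......

Derivation:
Place B at (3,4); scan 8 dirs for brackets.
Dir NW: opp run (2,3) (1,2), next='.' -> no flip
Dir N: first cell 'B' (not opp) -> no flip
Dir NE: first cell 'B' (not opp) -> no flip
Dir W: opp run (3,3) capped by B -> flip
Dir E: first cell '.' (not opp) -> no flip
Dir SW: first cell 'B' (not opp) -> no flip
Dir S: opp run (4,4), next='.' -> no flip
Dir SE: first cell '.' (not opp) -> no flip
All flips: (3,3)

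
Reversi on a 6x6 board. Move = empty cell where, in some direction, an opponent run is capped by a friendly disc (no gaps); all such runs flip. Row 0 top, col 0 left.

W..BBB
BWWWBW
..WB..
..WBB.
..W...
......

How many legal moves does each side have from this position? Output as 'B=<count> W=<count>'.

Answer: B=6 W=6

Derivation:
-- B to move --
(0,1): flips 1 -> legal
(0,2): no bracket -> illegal
(2,0): no bracket -> illegal
(2,1): flips 2 -> legal
(2,4): no bracket -> illegal
(2,5): flips 1 -> legal
(3,1): flips 3 -> legal
(4,1): flips 1 -> legal
(4,3): no bracket -> illegal
(5,1): flips 1 -> legal
(5,2): no bracket -> illegal
(5,3): no bracket -> illegal
B mobility = 6
-- W to move --
(0,1): no bracket -> illegal
(0,2): no bracket -> illegal
(2,0): flips 1 -> legal
(2,1): no bracket -> illegal
(2,4): flips 2 -> legal
(2,5): no bracket -> illegal
(3,5): flips 2 -> legal
(4,3): flips 2 -> legal
(4,4): flips 1 -> legal
(4,5): flips 2 -> legal
W mobility = 6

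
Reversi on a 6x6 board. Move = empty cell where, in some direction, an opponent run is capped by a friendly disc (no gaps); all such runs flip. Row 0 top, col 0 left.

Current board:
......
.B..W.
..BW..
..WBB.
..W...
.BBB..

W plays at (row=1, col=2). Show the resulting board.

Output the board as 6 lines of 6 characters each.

Answer: ......
.BW.W.
..WW..
..WBB.
..W...
.BBB..

Derivation:
Place W at (1,2); scan 8 dirs for brackets.
Dir NW: first cell '.' (not opp) -> no flip
Dir N: first cell '.' (not opp) -> no flip
Dir NE: first cell '.' (not opp) -> no flip
Dir W: opp run (1,1), next='.' -> no flip
Dir E: first cell '.' (not opp) -> no flip
Dir SW: first cell '.' (not opp) -> no flip
Dir S: opp run (2,2) capped by W -> flip
Dir SE: first cell 'W' (not opp) -> no flip
All flips: (2,2)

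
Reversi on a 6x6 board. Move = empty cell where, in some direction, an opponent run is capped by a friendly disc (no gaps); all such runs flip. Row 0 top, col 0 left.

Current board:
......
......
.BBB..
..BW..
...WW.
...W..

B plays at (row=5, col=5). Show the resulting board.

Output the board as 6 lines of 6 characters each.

Answer: ......
......
.BBB..
..BB..
...WB.
...W.B

Derivation:
Place B at (5,5); scan 8 dirs for brackets.
Dir NW: opp run (4,4) (3,3) capped by B -> flip
Dir N: first cell '.' (not opp) -> no flip
Dir NE: edge -> no flip
Dir W: first cell '.' (not opp) -> no flip
Dir E: edge -> no flip
Dir SW: edge -> no flip
Dir S: edge -> no flip
Dir SE: edge -> no flip
All flips: (3,3) (4,4)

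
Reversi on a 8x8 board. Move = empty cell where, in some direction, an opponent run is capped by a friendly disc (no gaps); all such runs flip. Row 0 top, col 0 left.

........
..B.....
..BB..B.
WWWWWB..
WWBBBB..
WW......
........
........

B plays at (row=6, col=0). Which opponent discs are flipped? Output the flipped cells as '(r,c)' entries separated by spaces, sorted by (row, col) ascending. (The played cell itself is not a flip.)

Dir NW: edge -> no flip
Dir N: opp run (5,0) (4,0) (3,0), next='.' -> no flip
Dir NE: opp run (5,1) capped by B -> flip
Dir W: edge -> no flip
Dir E: first cell '.' (not opp) -> no flip
Dir SW: edge -> no flip
Dir S: first cell '.' (not opp) -> no flip
Dir SE: first cell '.' (not opp) -> no flip

Answer: (5,1)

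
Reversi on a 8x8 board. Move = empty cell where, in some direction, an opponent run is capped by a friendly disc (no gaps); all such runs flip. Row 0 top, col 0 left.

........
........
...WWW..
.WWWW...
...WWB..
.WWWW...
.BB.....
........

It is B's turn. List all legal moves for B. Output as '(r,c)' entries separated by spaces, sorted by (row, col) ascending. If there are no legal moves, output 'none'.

Answer: (1,2) (1,6) (3,5) (4,0) (4,1) (4,2) (6,3)

Derivation:
(1,2): flips 2 -> legal
(1,3): no bracket -> illegal
(1,4): no bracket -> illegal
(1,5): no bracket -> illegal
(1,6): flips 4 -> legal
(2,0): no bracket -> illegal
(2,1): no bracket -> illegal
(2,2): no bracket -> illegal
(2,6): no bracket -> illegal
(3,0): no bracket -> illegal
(3,5): flips 2 -> legal
(3,6): no bracket -> illegal
(4,0): flips 1 -> legal
(4,1): flips 1 -> legal
(4,2): flips 3 -> legal
(5,0): no bracket -> illegal
(5,5): no bracket -> illegal
(6,0): no bracket -> illegal
(6,3): flips 1 -> legal
(6,4): no bracket -> illegal
(6,5): no bracket -> illegal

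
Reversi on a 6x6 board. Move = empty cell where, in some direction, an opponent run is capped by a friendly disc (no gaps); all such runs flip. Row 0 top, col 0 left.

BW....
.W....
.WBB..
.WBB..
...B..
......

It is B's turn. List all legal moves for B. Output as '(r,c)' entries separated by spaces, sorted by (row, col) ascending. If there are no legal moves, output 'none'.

(0,2): flips 1 -> legal
(1,0): flips 1 -> legal
(1,2): no bracket -> illegal
(2,0): flips 1 -> legal
(3,0): flips 1 -> legal
(4,0): flips 1 -> legal
(4,1): no bracket -> illegal
(4,2): no bracket -> illegal

Answer: (0,2) (1,0) (2,0) (3,0) (4,0)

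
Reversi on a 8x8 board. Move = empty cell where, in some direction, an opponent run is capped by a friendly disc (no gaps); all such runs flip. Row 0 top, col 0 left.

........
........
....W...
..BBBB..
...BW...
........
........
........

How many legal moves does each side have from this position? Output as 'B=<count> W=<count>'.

-- B to move --
(1,3): flips 1 -> legal
(1,4): flips 1 -> legal
(1,5): flips 1 -> legal
(2,3): no bracket -> illegal
(2,5): no bracket -> illegal
(4,5): flips 1 -> legal
(5,3): flips 1 -> legal
(5,4): flips 1 -> legal
(5,5): flips 1 -> legal
B mobility = 7
-- W to move --
(2,1): no bracket -> illegal
(2,2): flips 1 -> legal
(2,3): no bracket -> illegal
(2,5): no bracket -> illegal
(2,6): flips 1 -> legal
(3,1): no bracket -> illegal
(3,6): no bracket -> illegal
(4,1): no bracket -> illegal
(4,2): flips 2 -> legal
(4,5): no bracket -> illegal
(4,6): flips 1 -> legal
(5,2): no bracket -> illegal
(5,3): no bracket -> illegal
(5,4): no bracket -> illegal
W mobility = 4

Answer: B=7 W=4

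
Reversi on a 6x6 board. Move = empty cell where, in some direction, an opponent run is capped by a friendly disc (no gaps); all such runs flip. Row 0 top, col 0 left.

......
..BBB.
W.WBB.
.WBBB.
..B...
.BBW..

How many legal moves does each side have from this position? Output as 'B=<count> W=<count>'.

-- B to move --
(1,0): no bracket -> illegal
(1,1): flips 1 -> legal
(2,1): flips 1 -> legal
(3,0): flips 1 -> legal
(4,0): flips 2 -> legal
(4,1): no bracket -> illegal
(4,3): no bracket -> illegal
(4,4): no bracket -> illegal
(5,4): flips 1 -> legal
B mobility = 5
-- W to move --
(0,1): no bracket -> illegal
(0,2): flips 1 -> legal
(0,3): no bracket -> illegal
(0,4): flips 1 -> legal
(0,5): no bracket -> illegal
(1,1): no bracket -> illegal
(1,5): no bracket -> illegal
(2,1): no bracket -> illegal
(2,5): flips 2 -> legal
(3,5): flips 3 -> legal
(4,0): no bracket -> illegal
(4,1): no bracket -> illegal
(4,3): no bracket -> illegal
(4,4): flips 1 -> legal
(4,5): no bracket -> illegal
(5,0): flips 2 -> legal
W mobility = 6

Answer: B=5 W=6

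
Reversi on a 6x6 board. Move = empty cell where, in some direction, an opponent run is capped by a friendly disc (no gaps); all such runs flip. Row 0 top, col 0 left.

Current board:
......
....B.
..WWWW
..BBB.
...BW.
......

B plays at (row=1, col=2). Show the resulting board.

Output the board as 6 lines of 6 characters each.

Answer: ......
..B.B.
..BBWW
..BBB.
...BW.
......

Derivation:
Place B at (1,2); scan 8 dirs for brackets.
Dir NW: first cell '.' (not opp) -> no flip
Dir N: first cell '.' (not opp) -> no flip
Dir NE: first cell '.' (not opp) -> no flip
Dir W: first cell '.' (not opp) -> no flip
Dir E: first cell '.' (not opp) -> no flip
Dir SW: first cell '.' (not opp) -> no flip
Dir S: opp run (2,2) capped by B -> flip
Dir SE: opp run (2,3) capped by B -> flip
All flips: (2,2) (2,3)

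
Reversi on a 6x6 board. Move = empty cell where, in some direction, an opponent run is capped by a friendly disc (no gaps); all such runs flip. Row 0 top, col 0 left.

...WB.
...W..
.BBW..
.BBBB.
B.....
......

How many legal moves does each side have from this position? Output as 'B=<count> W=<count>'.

Answer: B=4 W=5

Derivation:
-- B to move --
(0,2): flips 1 -> legal
(1,2): flips 1 -> legal
(1,4): flips 1 -> legal
(2,4): flips 1 -> legal
B mobility = 4
-- W to move --
(0,5): flips 1 -> legal
(1,0): no bracket -> illegal
(1,1): no bracket -> illegal
(1,2): no bracket -> illegal
(1,4): no bracket -> illegal
(1,5): no bracket -> illegal
(2,0): flips 2 -> legal
(2,4): no bracket -> illegal
(2,5): no bracket -> illegal
(3,0): no bracket -> illegal
(3,5): no bracket -> illegal
(4,1): flips 1 -> legal
(4,2): no bracket -> illegal
(4,3): flips 1 -> legal
(4,4): no bracket -> illegal
(4,5): flips 1 -> legal
(5,0): no bracket -> illegal
(5,1): no bracket -> illegal
W mobility = 5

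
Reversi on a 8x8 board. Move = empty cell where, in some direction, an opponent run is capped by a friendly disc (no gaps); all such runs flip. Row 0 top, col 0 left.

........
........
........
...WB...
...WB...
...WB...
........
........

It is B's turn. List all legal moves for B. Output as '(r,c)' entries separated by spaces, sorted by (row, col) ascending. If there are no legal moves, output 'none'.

(2,2): flips 1 -> legal
(2,3): no bracket -> illegal
(2,4): no bracket -> illegal
(3,2): flips 2 -> legal
(4,2): flips 1 -> legal
(5,2): flips 2 -> legal
(6,2): flips 1 -> legal
(6,3): no bracket -> illegal
(6,4): no bracket -> illegal

Answer: (2,2) (3,2) (4,2) (5,2) (6,2)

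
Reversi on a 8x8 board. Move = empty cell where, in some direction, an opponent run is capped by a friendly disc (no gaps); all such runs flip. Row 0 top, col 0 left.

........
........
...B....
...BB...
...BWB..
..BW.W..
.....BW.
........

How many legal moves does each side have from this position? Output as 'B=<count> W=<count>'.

Answer: B=4 W=9

Derivation:
-- B to move --
(3,5): no bracket -> illegal
(4,2): no bracket -> illegal
(4,6): no bracket -> illegal
(5,4): flips 2 -> legal
(5,6): no bracket -> illegal
(5,7): no bracket -> illegal
(6,2): no bracket -> illegal
(6,3): flips 1 -> legal
(6,4): no bracket -> illegal
(6,7): flips 1 -> legal
(7,5): no bracket -> illegal
(7,6): no bracket -> illegal
(7,7): flips 3 -> legal
B mobility = 4
-- W to move --
(1,2): no bracket -> illegal
(1,3): flips 3 -> legal
(1,4): no bracket -> illegal
(2,2): flips 1 -> legal
(2,4): flips 1 -> legal
(2,5): no bracket -> illegal
(3,2): no bracket -> illegal
(3,5): flips 1 -> legal
(3,6): no bracket -> illegal
(4,1): no bracket -> illegal
(4,2): flips 1 -> legal
(4,6): flips 1 -> legal
(5,1): flips 1 -> legal
(5,4): no bracket -> illegal
(5,6): no bracket -> illegal
(6,1): no bracket -> illegal
(6,2): no bracket -> illegal
(6,3): no bracket -> illegal
(6,4): flips 1 -> legal
(7,4): no bracket -> illegal
(7,5): flips 1 -> legal
(7,6): no bracket -> illegal
W mobility = 9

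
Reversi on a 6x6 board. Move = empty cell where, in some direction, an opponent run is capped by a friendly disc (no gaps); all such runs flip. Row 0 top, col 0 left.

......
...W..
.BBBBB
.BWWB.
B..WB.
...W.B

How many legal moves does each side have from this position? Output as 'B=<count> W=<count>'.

Answer: B=7 W=8

Derivation:
-- B to move --
(0,2): flips 1 -> legal
(0,3): flips 1 -> legal
(0,4): flips 1 -> legal
(1,2): no bracket -> illegal
(1,4): no bracket -> illegal
(4,1): flips 1 -> legal
(4,2): flips 3 -> legal
(5,2): flips 1 -> legal
(5,4): flips 2 -> legal
B mobility = 7
-- W to move --
(1,0): flips 1 -> legal
(1,1): flips 1 -> legal
(1,2): flips 1 -> legal
(1,4): flips 1 -> legal
(1,5): flips 1 -> legal
(2,0): no bracket -> illegal
(3,0): flips 1 -> legal
(3,5): flips 3 -> legal
(4,1): no bracket -> illegal
(4,2): no bracket -> illegal
(4,5): flips 1 -> legal
(5,0): no bracket -> illegal
(5,1): no bracket -> illegal
(5,4): no bracket -> illegal
W mobility = 8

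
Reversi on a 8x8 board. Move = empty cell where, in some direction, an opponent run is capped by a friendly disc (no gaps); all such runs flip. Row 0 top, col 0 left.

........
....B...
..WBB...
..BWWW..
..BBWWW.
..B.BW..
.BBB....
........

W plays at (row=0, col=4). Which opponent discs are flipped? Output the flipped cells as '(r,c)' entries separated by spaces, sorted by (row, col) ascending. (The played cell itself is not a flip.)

Answer: (1,4) (2,4)

Derivation:
Dir NW: edge -> no flip
Dir N: edge -> no flip
Dir NE: edge -> no flip
Dir W: first cell '.' (not opp) -> no flip
Dir E: first cell '.' (not opp) -> no flip
Dir SW: first cell '.' (not opp) -> no flip
Dir S: opp run (1,4) (2,4) capped by W -> flip
Dir SE: first cell '.' (not opp) -> no flip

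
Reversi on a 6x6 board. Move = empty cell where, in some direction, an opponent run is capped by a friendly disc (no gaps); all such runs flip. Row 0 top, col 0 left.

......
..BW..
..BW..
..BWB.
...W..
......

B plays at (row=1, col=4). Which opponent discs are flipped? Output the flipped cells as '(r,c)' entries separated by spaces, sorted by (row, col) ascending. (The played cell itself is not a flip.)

Dir NW: first cell '.' (not opp) -> no flip
Dir N: first cell '.' (not opp) -> no flip
Dir NE: first cell '.' (not opp) -> no flip
Dir W: opp run (1,3) capped by B -> flip
Dir E: first cell '.' (not opp) -> no flip
Dir SW: opp run (2,3) capped by B -> flip
Dir S: first cell '.' (not opp) -> no flip
Dir SE: first cell '.' (not opp) -> no flip

Answer: (1,3) (2,3)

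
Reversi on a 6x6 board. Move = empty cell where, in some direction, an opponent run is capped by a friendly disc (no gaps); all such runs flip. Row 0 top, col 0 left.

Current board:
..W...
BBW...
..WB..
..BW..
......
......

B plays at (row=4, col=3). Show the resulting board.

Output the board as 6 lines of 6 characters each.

Place B at (4,3); scan 8 dirs for brackets.
Dir NW: first cell 'B' (not opp) -> no flip
Dir N: opp run (3,3) capped by B -> flip
Dir NE: first cell '.' (not opp) -> no flip
Dir W: first cell '.' (not opp) -> no flip
Dir E: first cell '.' (not opp) -> no flip
Dir SW: first cell '.' (not opp) -> no flip
Dir S: first cell '.' (not opp) -> no flip
Dir SE: first cell '.' (not opp) -> no flip
All flips: (3,3)

Answer: ..W...
BBW...
..WB..
..BB..
...B..
......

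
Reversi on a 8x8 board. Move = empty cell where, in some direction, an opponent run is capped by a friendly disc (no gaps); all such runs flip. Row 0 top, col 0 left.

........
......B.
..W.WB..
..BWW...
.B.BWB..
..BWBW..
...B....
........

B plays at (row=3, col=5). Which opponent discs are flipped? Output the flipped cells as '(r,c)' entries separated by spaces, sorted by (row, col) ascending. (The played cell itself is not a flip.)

Dir NW: opp run (2,4), next='.' -> no flip
Dir N: first cell 'B' (not opp) -> no flip
Dir NE: first cell '.' (not opp) -> no flip
Dir W: opp run (3,4) (3,3) capped by B -> flip
Dir E: first cell '.' (not opp) -> no flip
Dir SW: opp run (4,4) (5,3), next='.' -> no flip
Dir S: first cell 'B' (not opp) -> no flip
Dir SE: first cell '.' (not opp) -> no flip

Answer: (3,3) (3,4)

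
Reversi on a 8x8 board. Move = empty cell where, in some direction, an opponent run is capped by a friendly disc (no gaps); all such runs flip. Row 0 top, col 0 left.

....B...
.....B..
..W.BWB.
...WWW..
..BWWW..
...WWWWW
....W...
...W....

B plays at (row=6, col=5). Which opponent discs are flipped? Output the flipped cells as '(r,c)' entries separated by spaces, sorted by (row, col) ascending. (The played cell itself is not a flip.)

Dir NW: opp run (5,4) (4,3), next='.' -> no flip
Dir N: opp run (5,5) (4,5) (3,5) (2,5) capped by B -> flip
Dir NE: opp run (5,6), next='.' -> no flip
Dir W: opp run (6,4), next='.' -> no flip
Dir E: first cell '.' (not opp) -> no flip
Dir SW: first cell '.' (not opp) -> no flip
Dir S: first cell '.' (not opp) -> no flip
Dir SE: first cell '.' (not opp) -> no flip

Answer: (2,5) (3,5) (4,5) (5,5)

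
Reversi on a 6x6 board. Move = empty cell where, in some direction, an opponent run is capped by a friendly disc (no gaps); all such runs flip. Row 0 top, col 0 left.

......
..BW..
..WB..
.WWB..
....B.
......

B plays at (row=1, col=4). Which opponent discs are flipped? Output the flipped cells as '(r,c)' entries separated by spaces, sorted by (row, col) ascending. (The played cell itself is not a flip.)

Dir NW: first cell '.' (not opp) -> no flip
Dir N: first cell '.' (not opp) -> no flip
Dir NE: first cell '.' (not opp) -> no flip
Dir W: opp run (1,3) capped by B -> flip
Dir E: first cell '.' (not opp) -> no flip
Dir SW: first cell 'B' (not opp) -> no flip
Dir S: first cell '.' (not opp) -> no flip
Dir SE: first cell '.' (not opp) -> no flip

Answer: (1,3)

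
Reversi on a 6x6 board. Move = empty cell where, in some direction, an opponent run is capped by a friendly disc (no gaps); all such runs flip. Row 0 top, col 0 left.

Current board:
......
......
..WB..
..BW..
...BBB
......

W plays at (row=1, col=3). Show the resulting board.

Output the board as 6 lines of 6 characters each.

Answer: ......
...W..
..WW..
..BW..
...BBB
......

Derivation:
Place W at (1,3); scan 8 dirs for brackets.
Dir NW: first cell '.' (not opp) -> no flip
Dir N: first cell '.' (not opp) -> no flip
Dir NE: first cell '.' (not opp) -> no flip
Dir W: first cell '.' (not opp) -> no flip
Dir E: first cell '.' (not opp) -> no flip
Dir SW: first cell 'W' (not opp) -> no flip
Dir S: opp run (2,3) capped by W -> flip
Dir SE: first cell '.' (not opp) -> no flip
All flips: (2,3)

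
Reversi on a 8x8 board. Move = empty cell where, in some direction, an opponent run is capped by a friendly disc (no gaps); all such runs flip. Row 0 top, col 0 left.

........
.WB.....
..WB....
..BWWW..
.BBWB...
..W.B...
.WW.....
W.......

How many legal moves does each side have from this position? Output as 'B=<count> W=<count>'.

-- B to move --
(0,0): flips 3 -> legal
(0,1): no bracket -> illegal
(0,2): no bracket -> illegal
(1,0): flips 1 -> legal
(1,3): no bracket -> illegal
(2,0): no bracket -> illegal
(2,1): flips 1 -> legal
(2,4): flips 2 -> legal
(2,5): no bracket -> illegal
(2,6): flips 1 -> legal
(3,1): no bracket -> illegal
(3,6): flips 3 -> legal
(4,5): flips 1 -> legal
(4,6): no bracket -> illegal
(5,0): no bracket -> illegal
(5,1): no bracket -> illegal
(5,3): flips 2 -> legal
(6,0): no bracket -> illegal
(6,3): flips 1 -> legal
(7,1): no bracket -> illegal
(7,2): flips 2 -> legal
(7,3): no bracket -> illegal
B mobility = 10
-- W to move --
(0,1): flips 2 -> legal
(0,2): flips 1 -> legal
(0,3): no bracket -> illegal
(1,3): flips 2 -> legal
(1,4): no bracket -> illegal
(2,1): flips 1 -> legal
(2,4): flips 1 -> legal
(3,0): flips 1 -> legal
(3,1): flips 1 -> legal
(4,0): flips 2 -> legal
(4,5): flips 1 -> legal
(5,0): no bracket -> illegal
(5,1): flips 1 -> legal
(5,3): flips 1 -> legal
(5,5): flips 1 -> legal
(6,3): no bracket -> illegal
(6,4): flips 2 -> legal
(6,5): flips 1 -> legal
W mobility = 14

Answer: B=10 W=14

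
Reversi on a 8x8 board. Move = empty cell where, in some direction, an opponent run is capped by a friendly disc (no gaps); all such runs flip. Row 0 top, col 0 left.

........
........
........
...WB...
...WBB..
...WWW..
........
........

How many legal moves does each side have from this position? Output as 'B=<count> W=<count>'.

-- B to move --
(2,2): flips 1 -> legal
(2,3): no bracket -> illegal
(2,4): no bracket -> illegal
(3,2): flips 1 -> legal
(4,2): flips 1 -> legal
(4,6): no bracket -> illegal
(5,2): flips 1 -> legal
(5,6): no bracket -> illegal
(6,2): flips 1 -> legal
(6,3): flips 1 -> legal
(6,4): flips 1 -> legal
(6,5): flips 1 -> legal
(6,6): flips 1 -> legal
B mobility = 9
-- W to move --
(2,3): no bracket -> illegal
(2,4): flips 2 -> legal
(2,5): flips 1 -> legal
(3,5): flips 3 -> legal
(3,6): flips 1 -> legal
(4,6): flips 2 -> legal
(5,6): no bracket -> illegal
W mobility = 5

Answer: B=9 W=5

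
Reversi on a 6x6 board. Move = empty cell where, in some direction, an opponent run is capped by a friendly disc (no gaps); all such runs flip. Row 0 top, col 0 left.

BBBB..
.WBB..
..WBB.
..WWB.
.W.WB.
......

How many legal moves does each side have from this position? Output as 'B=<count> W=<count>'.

Answer: B=8 W=7

Derivation:
-- B to move --
(1,0): flips 1 -> legal
(2,0): flips 1 -> legal
(2,1): flips 2 -> legal
(3,0): no bracket -> illegal
(3,1): flips 3 -> legal
(4,0): no bracket -> illegal
(4,2): flips 4 -> legal
(5,0): flips 2 -> legal
(5,1): no bracket -> illegal
(5,2): flips 1 -> legal
(5,3): flips 2 -> legal
(5,4): no bracket -> illegal
B mobility = 8
-- W to move --
(0,4): flips 1 -> legal
(1,0): no bracket -> illegal
(1,4): flips 3 -> legal
(1,5): flips 1 -> legal
(2,1): no bracket -> illegal
(2,5): flips 3 -> legal
(3,5): flips 1 -> legal
(4,5): flips 1 -> legal
(5,3): no bracket -> illegal
(5,4): no bracket -> illegal
(5,5): flips 1 -> legal
W mobility = 7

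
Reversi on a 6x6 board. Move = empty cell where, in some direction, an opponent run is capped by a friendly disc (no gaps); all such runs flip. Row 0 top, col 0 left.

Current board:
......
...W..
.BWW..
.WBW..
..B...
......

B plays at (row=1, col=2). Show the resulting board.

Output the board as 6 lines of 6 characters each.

Place B at (1,2); scan 8 dirs for brackets.
Dir NW: first cell '.' (not opp) -> no flip
Dir N: first cell '.' (not opp) -> no flip
Dir NE: first cell '.' (not opp) -> no flip
Dir W: first cell '.' (not opp) -> no flip
Dir E: opp run (1,3), next='.' -> no flip
Dir SW: first cell 'B' (not opp) -> no flip
Dir S: opp run (2,2) capped by B -> flip
Dir SE: opp run (2,3), next='.' -> no flip
All flips: (2,2)

Answer: ......
..BW..
.BBW..
.WBW..
..B...
......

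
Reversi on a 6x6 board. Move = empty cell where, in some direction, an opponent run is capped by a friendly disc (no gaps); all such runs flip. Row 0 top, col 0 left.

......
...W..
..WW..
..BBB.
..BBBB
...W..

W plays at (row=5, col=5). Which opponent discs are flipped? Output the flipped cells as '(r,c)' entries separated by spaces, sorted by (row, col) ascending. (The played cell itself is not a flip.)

Dir NW: opp run (4,4) (3,3) capped by W -> flip
Dir N: opp run (4,5), next='.' -> no flip
Dir NE: edge -> no flip
Dir W: first cell '.' (not opp) -> no flip
Dir E: edge -> no flip
Dir SW: edge -> no flip
Dir S: edge -> no flip
Dir SE: edge -> no flip

Answer: (3,3) (4,4)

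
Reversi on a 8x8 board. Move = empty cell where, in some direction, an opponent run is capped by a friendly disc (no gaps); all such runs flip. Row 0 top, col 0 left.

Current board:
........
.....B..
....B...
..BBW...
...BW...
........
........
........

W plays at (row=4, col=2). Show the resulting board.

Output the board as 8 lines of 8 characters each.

Answer: ........
.....B..
....B...
..BBW...
..WWW...
........
........
........

Derivation:
Place W at (4,2); scan 8 dirs for brackets.
Dir NW: first cell '.' (not opp) -> no flip
Dir N: opp run (3,2), next='.' -> no flip
Dir NE: opp run (3,3) (2,4) (1,5), next='.' -> no flip
Dir W: first cell '.' (not opp) -> no flip
Dir E: opp run (4,3) capped by W -> flip
Dir SW: first cell '.' (not opp) -> no flip
Dir S: first cell '.' (not opp) -> no flip
Dir SE: first cell '.' (not opp) -> no flip
All flips: (4,3)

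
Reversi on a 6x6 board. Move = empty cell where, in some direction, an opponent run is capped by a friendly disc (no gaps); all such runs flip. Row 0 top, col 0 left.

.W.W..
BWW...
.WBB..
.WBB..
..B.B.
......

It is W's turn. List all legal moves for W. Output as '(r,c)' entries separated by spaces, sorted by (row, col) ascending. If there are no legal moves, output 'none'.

Answer: (1,3) (2,4) (3,4) (4,3) (5,2) (5,3) (5,5)

Derivation:
(0,0): no bracket -> illegal
(1,3): flips 1 -> legal
(1,4): no bracket -> illegal
(2,0): no bracket -> illegal
(2,4): flips 2 -> legal
(3,4): flips 3 -> legal
(3,5): no bracket -> illegal
(4,1): no bracket -> illegal
(4,3): flips 1 -> legal
(4,5): no bracket -> illegal
(5,1): no bracket -> illegal
(5,2): flips 3 -> legal
(5,3): flips 1 -> legal
(5,4): no bracket -> illegal
(5,5): flips 3 -> legal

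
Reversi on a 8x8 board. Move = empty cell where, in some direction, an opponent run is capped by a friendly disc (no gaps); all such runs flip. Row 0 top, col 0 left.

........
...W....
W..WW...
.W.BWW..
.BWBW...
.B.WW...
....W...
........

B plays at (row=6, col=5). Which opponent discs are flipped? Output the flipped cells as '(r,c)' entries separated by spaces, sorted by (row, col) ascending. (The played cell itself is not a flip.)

Answer: (5,4)

Derivation:
Dir NW: opp run (5,4) capped by B -> flip
Dir N: first cell '.' (not opp) -> no flip
Dir NE: first cell '.' (not opp) -> no flip
Dir W: opp run (6,4), next='.' -> no flip
Dir E: first cell '.' (not opp) -> no flip
Dir SW: first cell '.' (not opp) -> no flip
Dir S: first cell '.' (not opp) -> no flip
Dir SE: first cell '.' (not opp) -> no flip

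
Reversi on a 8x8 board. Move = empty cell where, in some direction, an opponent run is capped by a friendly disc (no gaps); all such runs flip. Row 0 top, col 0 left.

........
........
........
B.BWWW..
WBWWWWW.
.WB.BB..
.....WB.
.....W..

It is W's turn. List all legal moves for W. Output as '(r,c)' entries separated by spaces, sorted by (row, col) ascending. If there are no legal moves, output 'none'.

(2,0): flips 1 -> legal
(2,1): flips 1 -> legal
(2,2): flips 1 -> legal
(2,3): no bracket -> illegal
(3,1): flips 2 -> legal
(5,0): no bracket -> illegal
(5,3): flips 1 -> legal
(5,6): no bracket -> illegal
(5,7): flips 1 -> legal
(6,1): flips 1 -> legal
(6,2): flips 1 -> legal
(6,3): flips 1 -> legal
(6,4): flips 2 -> legal
(6,7): flips 1 -> legal
(7,6): no bracket -> illegal
(7,7): flips 2 -> legal

Answer: (2,0) (2,1) (2,2) (3,1) (5,3) (5,7) (6,1) (6,2) (6,3) (6,4) (6,7) (7,7)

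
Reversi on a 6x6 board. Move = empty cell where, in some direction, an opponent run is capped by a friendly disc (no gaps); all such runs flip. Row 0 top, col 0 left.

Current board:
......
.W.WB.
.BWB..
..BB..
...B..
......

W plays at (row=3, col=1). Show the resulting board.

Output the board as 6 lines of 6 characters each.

Answer: ......
.W.WB.
.WWB..
.WBB..
...B..
......

Derivation:
Place W at (3,1); scan 8 dirs for brackets.
Dir NW: first cell '.' (not opp) -> no flip
Dir N: opp run (2,1) capped by W -> flip
Dir NE: first cell 'W' (not opp) -> no flip
Dir W: first cell '.' (not opp) -> no flip
Dir E: opp run (3,2) (3,3), next='.' -> no flip
Dir SW: first cell '.' (not opp) -> no flip
Dir S: first cell '.' (not opp) -> no flip
Dir SE: first cell '.' (not opp) -> no flip
All flips: (2,1)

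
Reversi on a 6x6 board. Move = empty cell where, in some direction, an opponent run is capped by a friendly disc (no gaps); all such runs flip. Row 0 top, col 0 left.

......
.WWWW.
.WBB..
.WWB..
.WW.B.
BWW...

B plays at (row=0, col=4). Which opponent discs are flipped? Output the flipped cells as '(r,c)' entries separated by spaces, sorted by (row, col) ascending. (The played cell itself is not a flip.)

Answer: (1,3)

Derivation:
Dir NW: edge -> no flip
Dir N: edge -> no flip
Dir NE: edge -> no flip
Dir W: first cell '.' (not opp) -> no flip
Dir E: first cell '.' (not opp) -> no flip
Dir SW: opp run (1,3) capped by B -> flip
Dir S: opp run (1,4), next='.' -> no flip
Dir SE: first cell '.' (not opp) -> no flip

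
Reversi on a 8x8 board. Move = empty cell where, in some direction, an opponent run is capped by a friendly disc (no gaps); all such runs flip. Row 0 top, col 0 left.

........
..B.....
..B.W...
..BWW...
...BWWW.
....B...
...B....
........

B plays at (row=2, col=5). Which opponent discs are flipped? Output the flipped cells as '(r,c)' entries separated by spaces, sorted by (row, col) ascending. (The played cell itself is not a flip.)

Dir NW: first cell '.' (not opp) -> no flip
Dir N: first cell '.' (not opp) -> no flip
Dir NE: first cell '.' (not opp) -> no flip
Dir W: opp run (2,4), next='.' -> no flip
Dir E: first cell '.' (not opp) -> no flip
Dir SW: opp run (3,4) capped by B -> flip
Dir S: first cell '.' (not opp) -> no flip
Dir SE: first cell '.' (not opp) -> no flip

Answer: (3,4)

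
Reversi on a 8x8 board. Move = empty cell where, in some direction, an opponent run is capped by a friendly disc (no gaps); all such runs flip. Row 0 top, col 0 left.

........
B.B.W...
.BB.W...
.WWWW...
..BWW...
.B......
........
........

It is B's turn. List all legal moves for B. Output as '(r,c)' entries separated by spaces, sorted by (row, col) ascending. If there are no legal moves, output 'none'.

Answer: (1,5) (2,0) (4,0) (4,1) (4,5) (5,4) (5,5)

Derivation:
(0,3): no bracket -> illegal
(0,4): no bracket -> illegal
(0,5): no bracket -> illegal
(1,3): no bracket -> illegal
(1,5): flips 2 -> legal
(2,0): flips 1 -> legal
(2,3): no bracket -> illegal
(2,5): no bracket -> illegal
(3,0): no bracket -> illegal
(3,5): no bracket -> illegal
(4,0): flips 1 -> legal
(4,1): flips 1 -> legal
(4,5): flips 2 -> legal
(5,2): no bracket -> illegal
(5,3): no bracket -> illegal
(5,4): flips 2 -> legal
(5,5): flips 2 -> legal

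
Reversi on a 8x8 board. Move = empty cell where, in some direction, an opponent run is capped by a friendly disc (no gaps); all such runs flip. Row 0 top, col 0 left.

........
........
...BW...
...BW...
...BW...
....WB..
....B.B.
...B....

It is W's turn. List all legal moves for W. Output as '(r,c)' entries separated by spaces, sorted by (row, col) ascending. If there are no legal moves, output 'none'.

Answer: (1,2) (2,2) (3,2) (4,2) (5,2) (5,6) (7,4) (7,7)

Derivation:
(1,2): flips 1 -> legal
(1,3): no bracket -> illegal
(1,4): no bracket -> illegal
(2,2): flips 2 -> legal
(3,2): flips 2 -> legal
(4,2): flips 2 -> legal
(4,5): no bracket -> illegal
(4,6): no bracket -> illegal
(5,2): flips 1 -> legal
(5,3): no bracket -> illegal
(5,6): flips 1 -> legal
(5,7): no bracket -> illegal
(6,2): no bracket -> illegal
(6,3): no bracket -> illegal
(6,5): no bracket -> illegal
(6,7): no bracket -> illegal
(7,2): no bracket -> illegal
(7,4): flips 1 -> legal
(7,5): no bracket -> illegal
(7,6): no bracket -> illegal
(7,7): flips 2 -> legal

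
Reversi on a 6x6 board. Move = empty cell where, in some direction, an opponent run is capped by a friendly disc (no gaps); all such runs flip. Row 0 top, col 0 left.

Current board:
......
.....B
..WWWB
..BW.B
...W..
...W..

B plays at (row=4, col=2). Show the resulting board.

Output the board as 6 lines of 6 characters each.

Answer: ......
.....B
..WWBB
..BB.B
..BW..
...W..

Derivation:
Place B at (4,2); scan 8 dirs for brackets.
Dir NW: first cell '.' (not opp) -> no flip
Dir N: first cell 'B' (not opp) -> no flip
Dir NE: opp run (3,3) (2,4) capped by B -> flip
Dir W: first cell '.' (not opp) -> no flip
Dir E: opp run (4,3), next='.' -> no flip
Dir SW: first cell '.' (not opp) -> no flip
Dir S: first cell '.' (not opp) -> no flip
Dir SE: opp run (5,3), next=edge -> no flip
All flips: (2,4) (3,3)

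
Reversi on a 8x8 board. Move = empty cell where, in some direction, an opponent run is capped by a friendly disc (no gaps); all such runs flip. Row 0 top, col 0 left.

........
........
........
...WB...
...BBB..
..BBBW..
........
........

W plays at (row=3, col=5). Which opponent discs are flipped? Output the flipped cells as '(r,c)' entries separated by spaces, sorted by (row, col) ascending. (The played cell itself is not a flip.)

Answer: (3,4) (4,5)

Derivation:
Dir NW: first cell '.' (not opp) -> no flip
Dir N: first cell '.' (not opp) -> no flip
Dir NE: first cell '.' (not opp) -> no flip
Dir W: opp run (3,4) capped by W -> flip
Dir E: first cell '.' (not opp) -> no flip
Dir SW: opp run (4,4) (5,3), next='.' -> no flip
Dir S: opp run (4,5) capped by W -> flip
Dir SE: first cell '.' (not opp) -> no flip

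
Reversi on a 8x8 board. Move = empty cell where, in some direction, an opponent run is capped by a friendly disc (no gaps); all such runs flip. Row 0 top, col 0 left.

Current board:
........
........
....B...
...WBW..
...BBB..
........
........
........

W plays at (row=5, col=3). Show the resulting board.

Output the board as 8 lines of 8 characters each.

Place W at (5,3); scan 8 dirs for brackets.
Dir NW: first cell '.' (not opp) -> no flip
Dir N: opp run (4,3) capped by W -> flip
Dir NE: opp run (4,4) capped by W -> flip
Dir W: first cell '.' (not opp) -> no flip
Dir E: first cell '.' (not opp) -> no flip
Dir SW: first cell '.' (not opp) -> no flip
Dir S: first cell '.' (not opp) -> no flip
Dir SE: first cell '.' (not opp) -> no flip
All flips: (4,3) (4,4)

Answer: ........
........
....B...
...WBW..
...WWB..
...W....
........
........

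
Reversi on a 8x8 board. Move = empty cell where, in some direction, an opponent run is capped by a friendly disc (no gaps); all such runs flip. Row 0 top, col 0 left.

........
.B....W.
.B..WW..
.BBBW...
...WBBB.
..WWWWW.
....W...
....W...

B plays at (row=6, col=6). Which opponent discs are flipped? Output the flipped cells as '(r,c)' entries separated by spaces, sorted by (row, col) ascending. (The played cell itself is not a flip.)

Dir NW: opp run (5,5) capped by B -> flip
Dir N: opp run (5,6) capped by B -> flip
Dir NE: first cell '.' (not opp) -> no flip
Dir W: first cell '.' (not opp) -> no flip
Dir E: first cell '.' (not opp) -> no flip
Dir SW: first cell '.' (not opp) -> no flip
Dir S: first cell '.' (not opp) -> no flip
Dir SE: first cell '.' (not opp) -> no flip

Answer: (5,5) (5,6)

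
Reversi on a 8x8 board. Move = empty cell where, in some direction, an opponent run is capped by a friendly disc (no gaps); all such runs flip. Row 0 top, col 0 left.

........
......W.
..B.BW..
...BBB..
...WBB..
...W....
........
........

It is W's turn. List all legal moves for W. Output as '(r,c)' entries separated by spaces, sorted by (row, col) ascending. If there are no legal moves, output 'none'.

Answer: (2,3) (2,6) (4,6) (5,5)

Derivation:
(1,1): no bracket -> illegal
(1,2): no bracket -> illegal
(1,3): no bracket -> illegal
(1,4): no bracket -> illegal
(1,5): no bracket -> illegal
(2,1): no bracket -> illegal
(2,3): flips 2 -> legal
(2,6): flips 2 -> legal
(3,1): no bracket -> illegal
(3,2): no bracket -> illegal
(3,6): no bracket -> illegal
(4,2): no bracket -> illegal
(4,6): flips 2 -> legal
(5,4): no bracket -> illegal
(5,5): flips 2 -> legal
(5,6): no bracket -> illegal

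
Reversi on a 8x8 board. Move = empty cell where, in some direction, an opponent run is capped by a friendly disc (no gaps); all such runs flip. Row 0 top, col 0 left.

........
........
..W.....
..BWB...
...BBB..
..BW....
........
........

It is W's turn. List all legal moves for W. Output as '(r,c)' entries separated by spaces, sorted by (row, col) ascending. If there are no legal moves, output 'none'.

(2,1): no bracket -> illegal
(2,3): no bracket -> illegal
(2,4): no bracket -> illegal
(2,5): no bracket -> illegal
(3,1): flips 1 -> legal
(3,5): flips 2 -> legal
(3,6): no bracket -> illegal
(4,1): no bracket -> illegal
(4,2): flips 1 -> legal
(4,6): no bracket -> illegal
(5,1): flips 1 -> legal
(5,4): no bracket -> illegal
(5,5): flips 1 -> legal
(5,6): no bracket -> illegal
(6,1): no bracket -> illegal
(6,2): no bracket -> illegal
(6,3): no bracket -> illegal

Answer: (3,1) (3,5) (4,2) (5,1) (5,5)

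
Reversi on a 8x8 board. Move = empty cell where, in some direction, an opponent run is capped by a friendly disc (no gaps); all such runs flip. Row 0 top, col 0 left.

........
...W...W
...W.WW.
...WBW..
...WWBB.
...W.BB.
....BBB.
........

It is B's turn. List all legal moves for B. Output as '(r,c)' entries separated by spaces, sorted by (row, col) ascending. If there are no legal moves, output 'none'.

Answer: (1,2) (1,5) (1,6) (2,2) (2,4) (3,2) (3,6) (4,2) (5,2) (5,4)

Derivation:
(0,2): no bracket -> illegal
(0,3): no bracket -> illegal
(0,4): no bracket -> illegal
(0,6): no bracket -> illegal
(0,7): no bracket -> illegal
(1,2): flips 1 -> legal
(1,4): no bracket -> illegal
(1,5): flips 2 -> legal
(1,6): flips 1 -> legal
(2,2): flips 2 -> legal
(2,4): flips 1 -> legal
(2,7): no bracket -> illegal
(3,2): flips 1 -> legal
(3,6): flips 1 -> legal
(3,7): no bracket -> illegal
(4,2): flips 3 -> legal
(5,2): flips 1 -> legal
(5,4): flips 1 -> legal
(6,2): no bracket -> illegal
(6,3): no bracket -> illegal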